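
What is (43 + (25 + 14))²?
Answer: 6724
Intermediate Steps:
(43 + (25 + 14))² = (43 + 39)² = 82² = 6724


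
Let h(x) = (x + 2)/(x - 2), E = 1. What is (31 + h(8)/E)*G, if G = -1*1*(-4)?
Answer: 392/3 ≈ 130.67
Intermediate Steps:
h(x) = (2 + x)/(-2 + x)
G = 4 (G = -1*(-4) = 4)
(31 + h(8)/E)*G = (31 + ((2 + 8)/(-2 + 8))/1)*4 = (31 + (10/6)*1)*4 = (31 + ((⅙)*10)*1)*4 = (31 + (5/3)*1)*4 = (31 + 5/3)*4 = (98/3)*4 = 392/3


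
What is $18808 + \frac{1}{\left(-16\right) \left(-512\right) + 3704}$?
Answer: $\frac{223739969}{11896} \approx 18808.0$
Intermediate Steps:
$18808 + \frac{1}{\left(-16\right) \left(-512\right) + 3704} = 18808 + \frac{1}{8192 + 3704} = 18808 + \frac{1}{11896} = \frac{223739969}{11896}$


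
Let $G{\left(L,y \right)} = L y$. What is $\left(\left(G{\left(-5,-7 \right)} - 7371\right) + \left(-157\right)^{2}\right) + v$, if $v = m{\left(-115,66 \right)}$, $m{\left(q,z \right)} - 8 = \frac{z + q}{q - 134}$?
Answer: $\frac{4312978}{249} \approx 17321.0$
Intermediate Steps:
$m{\left(q,z \right)} = 8 + \frac{q + z}{-134 + q}$ ($m{\left(q,z \right)} = 8 + \frac{z + q}{q - 134} = 8 + \frac{q + z}{-134 + q}$)
$v = \frac{2041}{249}$ ($v = \frac{-1072 + 66 + 9 \left(-115\right)}{-134 - 115} = \frac{-1072 + 66 - 1035}{-249} = \left(- \frac{1}{249}\right) \left(-2041\right) = \frac{2041}{249} \approx 8.1968$)
$\left(\left(G{\left(-5,-7 \right)} - 7371\right) + \left(-157\right)^{2}\right) + v = \left(\left(\left(-5\right) \left(-7\right) - 7371\right) + \left(-157\right)^{2}\right) + \frac{2041}{249} = \left(\left(35 - 7371\right) + 24649\right) + \frac{2041}{249} = \left(-7336 + 24649\right) + \frac{2041}{249} = 17313 + \frac{2041}{249} = \frac{4312978}{249}$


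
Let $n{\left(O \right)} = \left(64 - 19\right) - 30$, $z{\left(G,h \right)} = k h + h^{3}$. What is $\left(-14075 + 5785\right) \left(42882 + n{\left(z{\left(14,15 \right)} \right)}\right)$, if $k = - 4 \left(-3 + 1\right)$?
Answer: $-355616130$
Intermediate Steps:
$k = 8$ ($k = \left(-4\right) \left(-2\right) = 8$)
$z{\left(G,h \right)} = h^{3} + 8 h$ ($z{\left(G,h \right)} = 8 h + h^{3} = h^{3} + 8 h$)
$n{\left(O \right)} = 15$ ($n{\left(O \right)} = 45 - 30 = 15$)
$\left(-14075 + 5785\right) \left(42882 + n{\left(z{\left(14,15 \right)} \right)}\right) = \left(-14075 + 5785\right) \left(42882 + 15\right) = \left(-8290\right) 42897 = -355616130$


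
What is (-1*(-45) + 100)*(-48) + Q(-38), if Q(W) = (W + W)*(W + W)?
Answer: -1184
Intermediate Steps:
Q(W) = 4*W**2 (Q(W) = (2*W)*(2*W) = 4*W**2)
(-1*(-45) + 100)*(-48) + Q(-38) = (-1*(-45) + 100)*(-48) + 4*(-38)**2 = (45 + 100)*(-48) + 4*1444 = 145*(-48) + 5776 = -6960 + 5776 = -1184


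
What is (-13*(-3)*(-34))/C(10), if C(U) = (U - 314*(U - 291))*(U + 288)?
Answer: -51/1011412 ≈ -5.0425e-5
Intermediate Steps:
C(U) = (288 + U)*(91374 - 313*U) (C(U) = (U - 314*(-291 + U))*(288 + U) = (U + (91374 - 314*U))*(288 + U) = (91374 - 313*U)*(288 + U) = (288 + U)*(91374 - 313*U))
(-13*(-3)*(-34))/C(10) = (-13*(-3)*(-34))/(26315712 - 313*10² + 1230*10) = (39*(-34))/(26315712 - 313*100 + 12300) = -1326/(26315712 - 31300 + 12300) = -1326/26296712 = -1326*1/26296712 = -51/1011412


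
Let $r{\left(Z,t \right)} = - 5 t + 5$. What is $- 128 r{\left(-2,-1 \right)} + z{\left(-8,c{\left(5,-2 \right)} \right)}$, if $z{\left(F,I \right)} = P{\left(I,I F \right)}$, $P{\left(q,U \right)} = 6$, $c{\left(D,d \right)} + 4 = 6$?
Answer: $-1274$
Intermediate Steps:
$c{\left(D,d \right)} = 2$ ($c{\left(D,d \right)} = -4 + 6 = 2$)
$r{\left(Z,t \right)} = 5 - 5 t$
$z{\left(F,I \right)} = 6$
$- 128 r{\left(-2,-1 \right)} + z{\left(-8,c{\left(5,-2 \right)} \right)} = - 128 \left(5 - -5\right) + 6 = - 128 \left(5 + 5\right) + 6 = \left(-128\right) 10 + 6 = -1280 + 6 = -1274$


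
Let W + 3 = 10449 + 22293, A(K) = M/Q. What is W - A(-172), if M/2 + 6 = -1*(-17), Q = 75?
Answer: 2455403/75 ≈ 32739.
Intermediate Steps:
M = 22 (M = -12 + 2*(-1*(-17)) = -12 + 2*17 = -12 + 34 = 22)
A(K) = 22/75
W = 32739 (W = -3 + (10449 + 22293) = -3 + 32742 = 32739)
W - A(-172) = 32739 - 1*22/75 = 32739 - 22/75 = 2455403/75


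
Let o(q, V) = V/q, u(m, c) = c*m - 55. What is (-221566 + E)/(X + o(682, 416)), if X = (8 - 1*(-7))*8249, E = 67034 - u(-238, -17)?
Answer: -54056343/42193843 ≈ -1.2811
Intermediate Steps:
u(m, c) = -55 + c*m
E = 63043 (E = 67034 - (-55 - 17*(-238)) = 67034 - (-55 + 4046) = 67034 - 1*3991 = 67034 - 3991 = 63043)
X = 123735 (X = (8 + 7)*8249 = 15*8249 = 123735)
(-221566 + E)/(X + o(682, 416)) = (-221566 + 63043)/(123735 + 416/682) = -158523/(123735 + 416*(1/682)) = -158523/(123735 + 208/341) = -158523/42193843/341 = -158523*341/42193843 = -54056343/42193843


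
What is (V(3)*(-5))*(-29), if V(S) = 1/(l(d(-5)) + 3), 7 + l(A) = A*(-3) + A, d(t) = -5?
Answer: 145/6 ≈ 24.167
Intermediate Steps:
l(A) = -7 - 2*A (l(A) = -7 + (A*(-3) + A) = -7 + (-3*A + A) = -7 - 2*A)
V(S) = 1/6 (V(S) = 1/((-7 - 2*(-5)) + 3) = 1/((-7 + 10) + 3) = 1/(3 + 3) = 1/6)
(V(3)*(-5))*(-29) = ((1/6)*(-5))*(-29) = -5/6*(-29) = 145/6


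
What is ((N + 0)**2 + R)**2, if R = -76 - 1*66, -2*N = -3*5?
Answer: 117649/16 ≈ 7353.1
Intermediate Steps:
N = 15/2 (N = -(-3)*5/2 = -1/2*(-15) = 15/2 ≈ 7.5000)
R = -142 (R = -76 - 66 = -142)
((N + 0)**2 + R)**2 = ((15/2 + 0)**2 - 142)**2 = ((15/2)**2 - 142)**2 = (225/4 - 142)**2 = (-343/4)**2 = 117649/16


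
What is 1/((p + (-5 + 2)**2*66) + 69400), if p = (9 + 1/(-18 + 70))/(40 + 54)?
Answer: 4888/342131141 ≈ 1.4287e-5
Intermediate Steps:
p = 469/4888 (p = (9 + 1/52)/94 = (9 + 1/52)*(1/94) = (469/52)*(1/94) = 469/4888 ≈ 0.095949)
1/((p + (-5 + 2)**2*66) + 69400) = 1/((469/4888 + (-5 + 2)**2*66) + 69400) = 1/((469/4888 + (-3)**2*66) + 69400) = 1/((469/4888 + 9*66) + 69400) = 1/((469/4888 + 594) + 69400) = 1/(2903941/4888 + 69400) = 1/(342131141/4888) = 4888/342131141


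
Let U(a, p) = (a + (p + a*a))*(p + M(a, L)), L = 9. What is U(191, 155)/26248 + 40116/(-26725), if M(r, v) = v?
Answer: 40089023383/175369450 ≈ 228.60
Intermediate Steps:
U(a, p) = (9 + p)*(a + p + a**2) (U(a, p) = (a + (p + a*a))*(p + 9) = (a + (p + a**2))*(9 + p) = (a + p + a**2)*(9 + p) = (9 + p)*(a + p + a**2))
U(191, 155)/26248 + 40116/(-26725) = (155**2 + 9*191 + 9*155 + 9*191**2 + 191*155 + 155*191**2)/26248 + 40116/(-26725) = (24025 + 1719 + 1395 + 9*36481 + 29605 + 155*36481)*(1/26248) + 40116*(-1/26725) = (24025 + 1719 + 1395 + 328329 + 29605 + 5654555)*(1/26248) - 40116/26725 = 6039628*(1/26248) - 40116/26725 = 1509907/6562 - 40116/26725 = 40089023383/175369450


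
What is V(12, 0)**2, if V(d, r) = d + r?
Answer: 144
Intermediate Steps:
V(12, 0)**2 = (12 + 0)**2 = 12**2 = 144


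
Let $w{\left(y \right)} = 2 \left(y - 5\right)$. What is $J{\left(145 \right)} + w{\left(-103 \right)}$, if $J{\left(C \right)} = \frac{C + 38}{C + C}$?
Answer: $- \frac{62457}{290} \approx -215.37$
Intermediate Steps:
$J{\left(C \right)} = \frac{38 + C}{2 C}$
$w{\left(y \right)} = -10 + 2 y$ ($w{\left(y \right)} = 2 \left(-5 + y\right) = -10 + 2 y$)
$J{\left(145 \right)} + w{\left(-103 \right)} = \frac{38 + 145}{2 \cdot 145} + \left(-10 + 2 \left(-103\right)\right) = \frac{1}{2} \cdot \frac{1}{145} \cdot 183 - 216 = \frac{183}{290} - 216 = - \frac{62457}{290}$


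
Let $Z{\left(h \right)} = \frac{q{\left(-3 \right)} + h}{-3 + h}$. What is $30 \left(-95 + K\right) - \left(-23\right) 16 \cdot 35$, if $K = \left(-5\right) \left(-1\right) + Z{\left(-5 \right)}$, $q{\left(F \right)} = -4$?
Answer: $\frac{40855}{4} \approx 10214.0$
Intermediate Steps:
$Z{\left(h \right)} = \frac{-4 + h}{-3 + h}$
$K = \frac{49}{8}$ ($K = \left(-5\right) \left(-1\right) + \frac{-4 - 5}{-3 - 5} = 5 + \frac{1}{-8} \left(-9\right) = 5 - - \frac{9}{8} = 5 + \frac{9}{8} = \frac{49}{8} \approx 6.125$)
$30 \left(-95 + K\right) - \left(-23\right) 16 \cdot 35 = 30 \left(-95 + \frac{49}{8}\right) - \left(-23\right) 16 \cdot 35 = 30 \left(- \frac{711}{8}\right) - \left(-368\right) 35 = - \frac{10665}{4} - -12880 = - \frac{10665}{4} + 12880 = \frac{40855}{4}$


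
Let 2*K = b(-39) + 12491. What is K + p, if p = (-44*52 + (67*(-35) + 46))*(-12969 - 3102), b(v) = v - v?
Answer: 147447845/2 ≈ 7.3724e+7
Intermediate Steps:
b(v) = 0
p = 73717677 (p = (-2288 + (-2345 + 46))*(-16071) = (-2288 - 2299)*(-16071) = -4587*(-16071) = 73717677)
K = 12491/2 (K = (0 + 12491)/2 = (½)*12491 = 12491/2 ≈ 6245.5)
K + p = 12491/2 + 73717677 = 147447845/2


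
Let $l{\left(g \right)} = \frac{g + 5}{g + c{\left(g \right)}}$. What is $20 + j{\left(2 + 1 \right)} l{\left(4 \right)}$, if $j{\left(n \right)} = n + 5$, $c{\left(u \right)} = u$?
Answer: $29$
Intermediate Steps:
$j{\left(n \right)} = 5 + n$
$l{\left(g \right)} = \frac{5 + g}{2 g}$ ($l{\left(g \right)} = \frac{g + 5}{g + g} = \frac{5 + g}{2 g}$)
$20 + j{\left(2 + 1 \right)} l{\left(4 \right)} = 20 + \left(5 + \left(2 + 1\right)\right) \frac{5 + 4}{2 \cdot 4} = 20 + \left(5 + 3\right) \frac{1}{2} \cdot \frac{1}{4} \cdot 9 = 20 + 8 \cdot \frac{9}{8} = 20 + 9 = 29$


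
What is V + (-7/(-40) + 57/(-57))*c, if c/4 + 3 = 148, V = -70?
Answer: -1097/2 ≈ -548.50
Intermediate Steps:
c = 580 (c = -12 + 4*148 = -12 + 592 = 580)
V + (-7/(-40) + 57/(-57))*c = -70 + (-7/(-40) + 57/(-57))*580 = -70 + (-7*(-1/40) + 57*(-1/57))*580 = -70 + (7/40 - 1)*580 = -70 - 33/40*580 = -70 - 957/2 = -1097/2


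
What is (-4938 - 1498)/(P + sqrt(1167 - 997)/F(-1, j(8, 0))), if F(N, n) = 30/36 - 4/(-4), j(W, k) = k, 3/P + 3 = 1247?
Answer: 968772464/3156973077 - 219118717312*sqrt(170)/3156973077 ≈ -904.66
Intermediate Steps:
P = 3/1244 (P = 3/(-3 + 1247) = 3/1244 ≈ 0.0024116)
F(N, n) = 11/6 (F(N, n) = 30*(1/36) - 4*(-1/4) = 5/6 + 1 = 11/6)
(-4938 - 1498)/(P + sqrt(1167 - 997)/F(-1, j(8, 0))) = (-4938 - 1498)/(3/1244 + sqrt(1167 - 997)/(11/6)) = -6436/(3/1244 + sqrt(170)*(6/11)) = -6436/(3/1244 + 6*sqrt(170)/11)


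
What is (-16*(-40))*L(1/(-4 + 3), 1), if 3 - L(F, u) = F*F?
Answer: 1280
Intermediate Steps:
L(F, u) = 3 - F² (L(F, u) = 3 - F*F = 3 - F²)
(-16*(-40))*L(1/(-4 + 3), 1) = (-16*(-40))*(3 - (1/(-4 + 3))²) = 640*(3 - (1/(-1))²) = 640*(3 - 1*(-1)²) = 640*(3 - 1*1) = 640*(3 - 1) = 640*2 = 1280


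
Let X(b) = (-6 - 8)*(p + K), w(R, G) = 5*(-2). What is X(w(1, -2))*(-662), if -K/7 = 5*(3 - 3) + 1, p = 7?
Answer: 0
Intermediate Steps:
K = -7 (K = -7*(5*(3 - 3) + 1) = -7*(5*0 + 1) = -7*(0 + 1) = -7*1 = -7)
w(R, G) = -10
X(b) = 0 (X(b) = (-6 - 8)*(7 - 7) = -14*0 = 0)
X(w(1, -2))*(-662) = 0*(-662) = 0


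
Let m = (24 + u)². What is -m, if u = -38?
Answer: -196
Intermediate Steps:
m = 196 (m = (24 - 38)² = (-14)² = 196)
-m = -1*196 = -196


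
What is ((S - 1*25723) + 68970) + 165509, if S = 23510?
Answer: 232266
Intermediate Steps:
((S - 1*25723) + 68970) + 165509 = ((23510 - 1*25723) + 68970) + 165509 = ((23510 - 25723) + 68970) + 165509 = (-2213 + 68970) + 165509 = 66757 + 165509 = 232266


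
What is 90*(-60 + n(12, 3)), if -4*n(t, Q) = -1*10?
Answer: -5175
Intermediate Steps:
n(t, Q) = 5/2 (n(t, Q) = -(-1)*10/4 = -1/4*(-10) = 5/2)
90*(-60 + n(12, 3)) = 90*(-60 + 5/2) = 90*(-115/2) = -5175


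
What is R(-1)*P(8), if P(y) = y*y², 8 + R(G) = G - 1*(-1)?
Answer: -4096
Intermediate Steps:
R(G) = -7 + G (R(G) = -8 + (G - 1*(-1)) = -8 + (G + 1) = -8 + (1 + G) = -7 + G)
P(y) = y³
R(-1)*P(8) = (-7 - 1)*8³ = -8*512 = -4096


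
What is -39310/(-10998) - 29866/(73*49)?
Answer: -93927199/19669923 ≈ -4.7752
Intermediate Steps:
-39310/(-10998) - 29866/(73*49) = -39310*(-1/10998) - 29866/3577 = 19655/5499 - 29866*1/3577 = 19655/5499 - 29866/3577 = -93927199/19669923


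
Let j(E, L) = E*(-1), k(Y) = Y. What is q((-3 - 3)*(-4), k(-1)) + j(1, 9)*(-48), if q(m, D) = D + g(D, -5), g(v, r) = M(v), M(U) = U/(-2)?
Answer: 95/2 ≈ 47.500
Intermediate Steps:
M(U) = -U/2 (M(U) = U*(-1/2) = -U/2)
g(v, r) = -v/2
q(m, D) = D/2 (q(m, D) = D - D/2 = D/2)
j(E, L) = -E
q((-3 - 3)*(-4), k(-1)) + j(1, 9)*(-48) = (1/2)*(-1) - 1*1*(-48) = -1/2 - 1*(-48) = -1/2 + 48 = 95/2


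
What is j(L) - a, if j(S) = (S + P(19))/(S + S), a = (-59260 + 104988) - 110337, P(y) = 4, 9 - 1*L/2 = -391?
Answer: 25843801/400 ≈ 64610.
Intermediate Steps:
L = 800 (L = 18 - 2*(-391) = 18 + 782 = 800)
a = -64609 (a = 45728 - 110337 = -64609)
j(S) = (4 + S)/(2*S) (j(S) = (S + 4)/(S + S) = (4 + S)/((2*S)) = (4 + S)*(1/(2*S)) = (4 + S)/(2*S))
j(L) - a = (½)*(4 + 800)/800 - 1*(-64609) = (½)*(1/800)*804 + 64609 = 201/400 + 64609 = 25843801/400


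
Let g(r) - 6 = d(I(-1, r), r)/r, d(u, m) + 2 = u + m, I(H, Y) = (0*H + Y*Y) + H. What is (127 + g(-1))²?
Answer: 18496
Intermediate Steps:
I(H, Y) = H + Y² (I(H, Y) = (0 + Y²) + H = Y² + H = H + Y²)
d(u, m) = -2 + m + u (d(u, m) = -2 + (u + m) = -2 + (m + u) = -2 + m + u)
g(r) = 6 + (-3 + r + r²)/r (g(r) = 6 + (-2 + r + (-1 + r²))/r = 6 + (-3 + r + r²)/r)
(127 + g(-1))² = (127 + (7 - 1 - 3/(-1)))² = (127 + (7 - 1 - 3*(-1)))² = (127 + (7 - 1 + 3))² = (127 + 9)² = 136² = 18496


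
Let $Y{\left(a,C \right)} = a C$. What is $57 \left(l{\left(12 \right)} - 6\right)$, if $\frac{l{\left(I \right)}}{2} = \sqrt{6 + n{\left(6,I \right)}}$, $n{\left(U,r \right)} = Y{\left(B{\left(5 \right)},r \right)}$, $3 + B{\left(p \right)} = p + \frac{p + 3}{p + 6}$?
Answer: $-342 + \frac{114 \sqrt{4686}}{11} \approx 367.44$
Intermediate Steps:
$B{\left(p \right)} = -3 + p + \frac{3 + p}{6 + p}$ ($B{\left(p \right)} = -3 + \left(p + \frac{p + 3}{p + 6}\right) = -3 + \left(p + \frac{3 + p}{6 + p}\right) = -3 + p + \frac{3 + p}{6 + p}$)
$Y{\left(a,C \right)} = C a$
$n{\left(U,r \right)} = \frac{30 r}{11}$ ($n{\left(U,r \right)} = r \frac{-15 + 5^{2} + 4 \cdot 5}{6 + 5} = r \frac{-15 + 25 + 20}{11} = r \frac{1}{11} \cdot 30 = r \frac{30}{11} = \frac{30 r}{11}$)
$l{\left(I \right)} = 2 \sqrt{6 + \frac{30 I}{11}}$
$57 \left(l{\left(12 \right)} - 6\right) = 57 \left(\frac{2 \sqrt{726 + 330 \cdot 12}}{11} - 6\right) = 57 \left(\frac{2 \sqrt{726 + 3960}}{11} - 6\right) = 57 \left(\frac{2 \sqrt{4686}}{11} - 6\right) = 57 \left(-6 + \frac{2 \sqrt{4686}}{11}\right) = -342 + \frac{114 \sqrt{4686}}{11}$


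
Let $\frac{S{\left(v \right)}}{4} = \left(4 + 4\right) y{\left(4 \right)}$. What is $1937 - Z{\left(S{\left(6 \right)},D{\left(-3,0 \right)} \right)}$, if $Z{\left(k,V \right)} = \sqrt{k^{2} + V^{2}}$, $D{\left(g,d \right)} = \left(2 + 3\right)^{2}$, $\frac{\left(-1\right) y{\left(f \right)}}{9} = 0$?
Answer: $1912$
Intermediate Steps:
$y{\left(f \right)} = 0$ ($y{\left(f \right)} = \left(-9\right) 0 = 0$)
$D{\left(g,d \right)} = 25$ ($D{\left(g,d \right)} = 5^{2} = 25$)
$S{\left(v \right)} = 0$ ($S{\left(v \right)} = 4 \left(4 + 4\right) 0 = 4 \cdot 8 \cdot 0 = 4 \cdot 0 = 0$)
$Z{\left(k,V \right)} = \sqrt{V^{2} + k^{2}}$
$1937 - Z{\left(S{\left(6 \right)},D{\left(-3,0 \right)} \right)} = 1937 - \sqrt{25^{2} + 0^{2}} = 1937 - \sqrt{625 + 0} = 1937 - \sqrt{625} = 1937 - 25 = 1912$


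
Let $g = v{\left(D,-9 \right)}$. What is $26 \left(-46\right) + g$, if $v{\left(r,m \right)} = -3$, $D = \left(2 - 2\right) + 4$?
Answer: $-1199$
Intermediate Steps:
$D = 4$ ($D = 0 + 4 = 4$)
$g = -3$
$26 \left(-46\right) + g = 26 \left(-46\right) - 3 = -1196 - 3 = -1199$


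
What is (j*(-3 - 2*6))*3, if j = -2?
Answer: 90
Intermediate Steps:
(j*(-3 - 2*6))*3 = -2*(-3 - 2*6)*3 = -2*(-3 - 12)*3 = -2*(-15)*3 = 30*3 = 90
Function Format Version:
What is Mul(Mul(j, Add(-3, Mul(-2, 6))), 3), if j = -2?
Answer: 90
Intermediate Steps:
Mul(Mul(j, Add(-3, Mul(-2, 6))), 3) = Mul(Mul(-2, Add(-3, Mul(-2, 6))), 3) = Mul(Mul(-2, Add(-3, -12)), 3) = Mul(Mul(-2, -15), 3) = Mul(30, 3) = 90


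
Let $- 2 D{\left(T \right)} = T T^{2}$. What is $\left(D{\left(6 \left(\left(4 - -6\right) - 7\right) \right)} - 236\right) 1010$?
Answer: $-3183520$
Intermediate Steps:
$D{\left(T \right)} = - \frac{T^{3}}{2}$ ($D{\left(T \right)} = - \frac{T T^{2}}{2} = - \frac{T^{3}}{2}$)
$\left(D{\left(6 \left(\left(4 - -6\right) - 7\right) \right)} - 236\right) 1010 = \left(- \frac{\left(6 \left(\left(4 - -6\right) - 7\right)\right)^{3}}{2} - 236\right) 1010 = \left(- \frac{\left(6 \left(\left(4 + 6\right) - 7\right)\right)^{3}}{2} - 236\right) 1010 = \left(- \frac{\left(6 \left(10 - 7\right)\right)^{3}}{2} - 236\right) 1010 = \left(- \frac{\left(6 \cdot 3\right)^{3}}{2} - 236\right) 1010 = \left(- \frac{18^{3}}{2} - 236\right) 1010 = \left(\left(- \frac{1}{2}\right) 5832 - 236\right) 1010 = \left(-2916 - 236\right) 1010 = \left(-3152\right) 1010 = -3183520$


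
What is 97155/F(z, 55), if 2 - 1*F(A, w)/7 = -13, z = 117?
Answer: 6477/7 ≈ 925.29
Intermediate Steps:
F(A, w) = 105 (F(A, w) = 14 - 7*(-13) = 14 + 91 = 105)
97155/F(z, 55) = 97155/105 = 97155*(1/105) = 6477/7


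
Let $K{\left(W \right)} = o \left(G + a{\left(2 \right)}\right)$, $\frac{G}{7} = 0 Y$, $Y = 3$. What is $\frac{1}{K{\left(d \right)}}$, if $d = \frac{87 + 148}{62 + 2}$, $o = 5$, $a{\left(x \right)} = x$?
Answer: $\frac{1}{10} \approx 0.1$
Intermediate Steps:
$G = 0$ ($G = 7 \cdot 0 \cdot 3 = 7 \cdot 0 = 0$)
$d = \frac{235}{64} \approx 3.6719$
$K{\left(W \right)} = 10$ ($K{\left(W \right)} = 5 \left(0 + 2\right) = 5 \cdot 2 = 10$)
$\frac{1}{K{\left(d \right)}} = \frac{1}{10}$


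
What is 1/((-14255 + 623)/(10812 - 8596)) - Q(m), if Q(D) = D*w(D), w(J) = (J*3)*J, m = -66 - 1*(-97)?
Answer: -152291869/1704 ≈ -89373.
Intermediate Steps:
m = 31 (m = -66 + 97 = 31)
w(J) = 3*J² (w(J) = (3*J)*J = 3*J²)
Q(D) = 3*D³ (Q(D) = D*(3*D²) = 3*D³)
1/((-14255 + 623)/(10812 - 8596)) - Q(m) = 1/((-14255 + 623)/(10812 - 8596)) - 3*31³ = 1/(-13632/2216) - 3*29791 = 1/(-13632*1/2216) - 1*89373 = 1/(-1704/277) - 89373 = -277/1704 - 89373 = -152291869/1704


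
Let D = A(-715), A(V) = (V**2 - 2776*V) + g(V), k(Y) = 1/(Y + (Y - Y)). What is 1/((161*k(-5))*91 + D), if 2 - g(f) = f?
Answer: 5/12469259 ≈ 4.0099e-7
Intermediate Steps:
g(f) = 2 - f
k(Y) = 1/Y (k(Y) = 1/(Y + 0) = 1/Y)
A(V) = 2 + V**2 - 2777*V (A(V) = (V**2 - 2776*V) + (2 - V) = 2 + V**2 - 2777*V)
D = 2496782 (D = 2 + (-715)**2 - 2777*(-715) = 2 + 511225 + 1985555 = 2496782)
1/((161*k(-5))*91 + D) = 1/((161/(-5))*91 + 2496782) = 1/((161*(-1/5))*91 + 2496782) = 1/(-161/5*91 + 2496782) = 1/(-14651/5 + 2496782) = 1/(12469259/5) = 5/12469259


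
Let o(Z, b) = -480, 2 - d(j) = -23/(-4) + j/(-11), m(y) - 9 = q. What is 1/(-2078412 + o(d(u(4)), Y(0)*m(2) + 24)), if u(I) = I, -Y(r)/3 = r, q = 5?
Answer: -1/2078892 ≈ -4.8103e-7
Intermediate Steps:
m(y) = 14 (m(y) = 9 + 5 = 14)
Y(r) = -3*r
d(j) = -15/4 + j/11 (d(j) = 2 - (-23/(-4) + j/(-11)) = 2 - (-23*(-1/4) + j*(-1/11)) = 2 - (23/4 - j/11) = 2 + (-23/4 + j/11) = -15/4 + j/11)
1/(-2078412 + o(d(u(4)), Y(0)*m(2) + 24)) = 1/(-2078412 - 480) = 1/(-2078892) = -1/2078892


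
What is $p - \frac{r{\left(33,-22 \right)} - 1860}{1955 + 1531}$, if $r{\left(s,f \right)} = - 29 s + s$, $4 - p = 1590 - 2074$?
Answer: $\frac{283992}{581} \approx 488.8$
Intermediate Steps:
$p = 488$ ($p = 4 - \left(1590 - 2074\right) = 4 - -484 = 4 + 484 = 488$)
$r{\left(s,f \right)} = - 28 s$
$p - \frac{r{\left(33,-22 \right)} - 1860}{1955 + 1531} = 488 - \frac{\left(-28\right) 33 - 1860}{1955 + 1531} = 488 - \frac{-924 - 1860}{3486} = 488 - \left(-2784\right) \frac{1}{3486} = 488 - - \frac{464}{581} = 488 + \frac{464}{581} = \frac{283992}{581}$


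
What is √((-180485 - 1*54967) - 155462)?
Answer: I*√390914 ≈ 625.23*I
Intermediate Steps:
√((-180485 - 1*54967) - 155462) = √((-180485 - 54967) - 155462) = √(-235452 - 155462) = √(-390914) = I*√390914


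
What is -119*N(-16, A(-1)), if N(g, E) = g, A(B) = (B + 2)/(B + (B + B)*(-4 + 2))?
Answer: 1904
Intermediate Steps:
A(B) = -(2 + B)/(3*B) (A(B) = (2 + B)/(B + (2*B)*(-2)) = (2 + B)/(B - 4*B) = (2 + B)/((-3*B)) = (2 + B)*(-1/(3*B)) = -(2 + B)/(3*B))
-119*N(-16, A(-1)) = -119*(-16) = 1904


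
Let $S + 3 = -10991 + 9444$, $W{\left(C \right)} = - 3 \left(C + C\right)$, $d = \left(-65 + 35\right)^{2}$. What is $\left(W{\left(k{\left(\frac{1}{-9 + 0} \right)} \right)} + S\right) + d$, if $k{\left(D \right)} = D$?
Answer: $- \frac{1948}{3} \approx -649.33$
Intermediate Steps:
$d = 900$ ($d = \left(-30\right)^{2} = 900$)
$W{\left(C \right)} = - 6 C$ ($W{\left(C \right)} = - 3 \cdot 2 C = - 6 C$)
$S = -1550$ ($S = -3 + \left(-10991 + 9444\right) = -3 - 1547 = -1550$)
$\left(W{\left(k{\left(\frac{1}{-9 + 0} \right)} \right)} + S\right) + d = \left(- \frac{6}{-9 + 0} - 1550\right) + 900 = \left(- \frac{6}{-9} - 1550\right) + 900 = \left(\left(-6\right) \left(- \frac{1}{9}\right) - 1550\right) + 900 = \left(\frac{2}{3} - 1550\right) + 900 = - \frac{4648}{3} + 900 = - \frac{1948}{3}$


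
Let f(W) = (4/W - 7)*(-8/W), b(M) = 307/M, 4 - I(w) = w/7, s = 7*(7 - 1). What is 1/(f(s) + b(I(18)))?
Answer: 4410/953509 ≈ 0.0046250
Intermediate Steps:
s = 42 (s = 7*6 = 42)
I(w) = 4 - w/7
f(W) = -8*(-7 + 4/W)/W (f(W) = (-7 + 4/W)*(-8/W) = -8*(-7 + 4/W)/W)
1/(f(s) + b(I(18))) = 1/(8*(-4 + 7*42)/42² + 307/(4 - ⅐*18)) = 1/(8*(1/1764)*(-4 + 294) + 307/(4 - 18/7)) = 1/(8*(1/1764)*290 + 307/(10/7)) = 1/(580/441 + 307*(7/10)) = 1/(580/441 + 2149/10) = 1/(953509/4410) = 4410/953509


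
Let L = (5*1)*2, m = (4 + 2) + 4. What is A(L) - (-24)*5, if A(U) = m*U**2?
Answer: 1120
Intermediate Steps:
m = 10 (m = 6 + 4 = 10)
L = 10 (L = 5*2 = 10)
A(U) = 10*U**2
A(L) - (-24)*5 = 10*10**2 - (-24)*5 = 10*100 - 1*(-120) = 1000 + 120 = 1120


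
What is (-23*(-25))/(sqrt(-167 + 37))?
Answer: -115*I*sqrt(130)/26 ≈ -50.431*I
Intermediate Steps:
(-23*(-25))/(sqrt(-167 + 37)) = 575/(sqrt(-130)) = 575/((I*sqrt(130))) = 575*(-I*sqrt(130)/130) = -115*I*sqrt(130)/26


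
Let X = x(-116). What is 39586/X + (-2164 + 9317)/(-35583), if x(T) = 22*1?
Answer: 704215636/391413 ≈ 1799.2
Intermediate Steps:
x(T) = 22
X = 22
39586/X + (-2164 + 9317)/(-35583) = 39586/22 + (-2164 + 9317)/(-35583) = 39586*(1/22) + 7153*(-1/35583) = 19793/11 - 7153/35583 = 704215636/391413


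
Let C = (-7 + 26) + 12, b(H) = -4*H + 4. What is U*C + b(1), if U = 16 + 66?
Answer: 2542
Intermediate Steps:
U = 82
b(H) = 4 - 4*H
C = 31 (C = 19 + 12 = 31)
U*C + b(1) = 82*31 + (4 - 4*1) = 2542 + (4 - 4) = 2542 + 0 = 2542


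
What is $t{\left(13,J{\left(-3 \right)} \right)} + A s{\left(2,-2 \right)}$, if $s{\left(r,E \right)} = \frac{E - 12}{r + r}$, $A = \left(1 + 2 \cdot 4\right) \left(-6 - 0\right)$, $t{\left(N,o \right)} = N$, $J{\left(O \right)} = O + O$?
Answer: $202$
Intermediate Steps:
$J{\left(O \right)} = 2 O$
$A = -54$ ($A = \left(1 + 8\right) \left(-6 + 0\right) = 9 \left(-6\right) = -54$)
$s{\left(r,E \right)} = \frac{-12 + E}{2 r}$
$t{\left(13,J{\left(-3 \right)} \right)} + A s{\left(2,-2 \right)} = 13 - 54 \frac{-12 - 2}{2 \cdot 2} = 13 - 54 \cdot \frac{1}{2} \cdot \frac{1}{2} \left(-14\right) = 13 - -189 = 13 + 189 = 202$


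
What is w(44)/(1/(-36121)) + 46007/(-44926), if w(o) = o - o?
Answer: -46007/44926 ≈ -1.0241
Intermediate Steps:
w(o) = 0
w(44)/(1/(-36121)) + 46007/(-44926) = 0/(1/(-36121)) + 46007/(-44926) = 0/(-1/36121) + 46007*(-1/44926) = 0*(-36121) - 46007/44926 = 0 - 46007/44926 = -46007/44926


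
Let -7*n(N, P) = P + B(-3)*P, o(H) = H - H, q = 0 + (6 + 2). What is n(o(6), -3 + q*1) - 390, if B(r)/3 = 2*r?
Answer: -2645/7 ≈ -377.86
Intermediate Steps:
q = 8 (q = 0 + 8 = 8)
B(r) = 6*r (B(r) = 3*(2*r) = 6*r)
o(H) = 0
n(N, P) = 17*P/7 (n(N, P) = -(P + (6*(-3))*P)/7 = -(P - 18*P)/7 = -(-17)*P/7 = 17*P/7)
n(o(6), -3 + q*1) - 390 = 17*(-3 + 8*1)/7 - 390 = 17*(-3 + 8)/7 - 390 = (17/7)*5 - 390 = 85/7 - 390 = -2645/7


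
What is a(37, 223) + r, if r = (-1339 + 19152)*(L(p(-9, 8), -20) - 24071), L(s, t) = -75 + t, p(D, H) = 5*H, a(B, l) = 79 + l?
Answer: -430468656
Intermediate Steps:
r = -430468958 (r = (-1339 + 19152)*((-75 - 20) - 24071) = 17813*(-95 - 24071) = 17813*(-24166) = -430468958)
a(37, 223) + r = (79 + 223) - 430468958 = 302 - 430468958 = -430468656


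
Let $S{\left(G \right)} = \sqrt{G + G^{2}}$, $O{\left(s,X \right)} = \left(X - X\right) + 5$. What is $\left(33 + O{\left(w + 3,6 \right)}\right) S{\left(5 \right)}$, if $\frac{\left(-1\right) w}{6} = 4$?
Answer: $38 \sqrt{30} \approx 208.13$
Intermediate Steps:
$w = -24$ ($w = \left(-6\right) 4 = -24$)
$O{\left(s,X \right)} = 5$ ($O{\left(s,X \right)} = 0 + 5 = 5$)
$\left(33 + O{\left(w + 3,6 \right)}\right) S{\left(5 \right)} = \left(33 + 5\right) \sqrt{5 \left(1 + 5\right)} = 38 \sqrt{5 \cdot 6} = 38 \sqrt{30}$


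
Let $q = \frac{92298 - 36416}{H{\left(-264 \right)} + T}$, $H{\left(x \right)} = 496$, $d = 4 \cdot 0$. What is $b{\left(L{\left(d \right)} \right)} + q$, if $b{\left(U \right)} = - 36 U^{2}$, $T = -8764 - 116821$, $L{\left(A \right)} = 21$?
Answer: $- \frac{1985968846}{125089} \approx -15876.0$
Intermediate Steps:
$d = 0$
$T = -125585$ ($T = -8764 - 116821 = -125585$)
$q = - \frac{55882}{125089}$ ($q = \frac{92298 - 36416}{496 - 125585} = \frac{55882}{-125089} = 55882 \left(- \frac{1}{125089}\right) = - \frac{55882}{125089} \approx -0.44674$)
$b{\left(L{\left(d \right)} \right)} + q = - 36 \cdot 21^{2} - \frac{55882}{125089} = \left(-36\right) 441 - \frac{55882}{125089} = -15876 - \frac{55882}{125089} = - \frac{1985968846}{125089}$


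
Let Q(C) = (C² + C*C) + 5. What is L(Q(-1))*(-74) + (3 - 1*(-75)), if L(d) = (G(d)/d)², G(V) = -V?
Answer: 4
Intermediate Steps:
Q(C) = 5 + 2*C² (Q(C) = (C² + C²) + 5 = 2*C² + 5 = 5 + 2*C²)
L(d) = 1 (L(d) = ((-d)/d)² = (-1)² = 1)
L(Q(-1))*(-74) + (3 - 1*(-75)) = 1*(-74) + (3 - 1*(-75)) = -74 + (3 + 75) = -74 + 78 = 4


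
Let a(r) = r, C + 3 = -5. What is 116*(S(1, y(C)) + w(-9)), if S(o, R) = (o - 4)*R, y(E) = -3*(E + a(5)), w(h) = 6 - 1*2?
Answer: -2668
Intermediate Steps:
C = -8 (C = -3 - 5 = -8)
w(h) = 4 (w(h) = 6 - 2 = 4)
y(E) = -15 - 3*E (y(E) = -3*(E + 5) = -3*(5 + E) = -15 - 3*E)
S(o, R) = R*(-4 + o) (S(o, R) = (-4 + o)*R = R*(-4 + o))
116*(S(1, y(C)) + w(-9)) = 116*((-15 - 3*(-8))*(-4 + 1) + 4) = 116*((-15 + 24)*(-3) + 4) = 116*(9*(-3) + 4) = 116*(-27 + 4) = 116*(-23) = -2668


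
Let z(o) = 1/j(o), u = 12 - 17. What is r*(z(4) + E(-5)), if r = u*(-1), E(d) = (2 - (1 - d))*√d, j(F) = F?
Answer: 5/4 - 20*I*√5 ≈ 1.25 - 44.721*I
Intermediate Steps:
u = -5
E(d) = √d*(1 + d) (E(d) = (2 + (-1 + d))*√d = (1 + d)*√d = √d*(1 + d))
z(o) = 1/o
r = 5 (r = -5*(-1) = 5)
r*(z(4) + E(-5)) = 5*(1/4 + √(-5)*(1 - 5)) = 5*(¼ + (I*√5)*(-4)) = 5*(¼ - 4*I*√5) = 5/4 - 20*I*√5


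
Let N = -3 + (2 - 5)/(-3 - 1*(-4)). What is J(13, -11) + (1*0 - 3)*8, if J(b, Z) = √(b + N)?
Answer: -24 + √7 ≈ -21.354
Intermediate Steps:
N = -6 (N = -3 - 3/(-3 + 4) = -3 - 3/1 = -3 - 3*1 = -3 - 3 = -6)
J(b, Z) = √(-6 + b) (J(b, Z) = √(b - 6) = √(-6 + b))
J(13, -11) + (1*0 - 3)*8 = √(-6 + 13) + (1*0 - 3)*8 = √7 + (0 - 3)*8 = √7 - 3*8 = √7 - 24 = -24 + √7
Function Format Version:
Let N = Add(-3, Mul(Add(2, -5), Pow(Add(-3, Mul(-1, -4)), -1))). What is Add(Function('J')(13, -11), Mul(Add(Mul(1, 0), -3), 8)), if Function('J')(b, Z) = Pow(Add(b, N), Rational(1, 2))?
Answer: Add(-24, Pow(7, Rational(1, 2))) ≈ -21.354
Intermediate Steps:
N = -6 (N = Add(-3, Mul(-3, Pow(Add(-3, 4), -1))) = Add(-3, Mul(-3, Pow(1, -1))) = Add(-3, Mul(-3, 1)) = Add(-3, -3) = -6)
Function('J')(b, Z) = Pow(Add(-6, b), Rational(1, 2)) (Function('J')(b, Z) = Pow(Add(b, -6), Rational(1, 2)) = Pow(Add(-6, b), Rational(1, 2)))
Add(Function('J')(13, -11), Mul(Add(Mul(1, 0), -3), 8)) = Add(Pow(Add(-6, 13), Rational(1, 2)), Mul(Add(Mul(1, 0), -3), 8)) = Add(Pow(7, Rational(1, 2)), Mul(Add(0, -3), 8)) = Add(Pow(7, Rational(1, 2)), Mul(-3, 8)) = Add(Pow(7, Rational(1, 2)), -24) = Add(-24, Pow(7, Rational(1, 2)))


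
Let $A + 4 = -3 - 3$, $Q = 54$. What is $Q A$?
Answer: $-540$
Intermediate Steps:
$A = -10$ ($A = -4 - 6 = -10$)
$Q A = 54 \left(-10\right) = -540$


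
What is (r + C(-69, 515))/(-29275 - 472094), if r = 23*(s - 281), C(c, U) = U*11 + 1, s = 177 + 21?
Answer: -3757/501369 ≈ -0.0074935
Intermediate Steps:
s = 198
C(c, U) = 1 + 11*U (C(c, U) = 11*U + 1 = 1 + 11*U)
r = -1909 (r = 23*(198 - 281) = 23*(-83) = -1909)
(r + C(-69, 515))/(-29275 - 472094) = (-1909 + (1 + 11*515))/(-29275 - 472094) = (-1909 + (1 + 5665))/(-501369) = (-1909 + 5666)*(-1/501369) = 3757*(-1/501369) = -3757/501369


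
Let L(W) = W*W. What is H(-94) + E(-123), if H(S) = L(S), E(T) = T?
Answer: 8713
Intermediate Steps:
L(W) = W²
H(S) = S²
H(-94) + E(-123) = (-94)² - 123 = 8836 - 123 = 8713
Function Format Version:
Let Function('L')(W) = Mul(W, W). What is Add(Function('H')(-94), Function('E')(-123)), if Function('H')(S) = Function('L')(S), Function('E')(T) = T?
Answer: 8713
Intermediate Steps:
Function('L')(W) = Pow(W, 2)
Function('H')(S) = Pow(S, 2)
Add(Function('H')(-94), Function('E')(-123)) = Add(Pow(-94, 2), -123) = Add(8836, -123) = 8713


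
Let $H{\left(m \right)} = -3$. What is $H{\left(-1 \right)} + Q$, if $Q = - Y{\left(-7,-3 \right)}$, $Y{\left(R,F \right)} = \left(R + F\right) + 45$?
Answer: $-38$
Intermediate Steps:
$Y{\left(R,F \right)} = 45 + F + R$ ($Y{\left(R,F \right)} = \left(F + R\right) + 45 = 45 + F + R$)
$Q = -35$ ($Q = - (45 - 3 - 7) = \left(-1\right) 35 = -35$)
$H{\left(-1 \right)} + Q = -3 - 35 = -38$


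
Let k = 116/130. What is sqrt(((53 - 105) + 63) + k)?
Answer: sqrt(50245)/65 ≈ 3.4485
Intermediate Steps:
k = 58/65 (k = 116*(1/130) = 58/65 ≈ 0.89231)
sqrt(((53 - 105) + 63) + k) = sqrt(((53 - 105) + 63) + 58/65) = sqrt((-52 + 63) + 58/65) = sqrt(11 + 58/65) = sqrt(773/65) = sqrt(50245)/65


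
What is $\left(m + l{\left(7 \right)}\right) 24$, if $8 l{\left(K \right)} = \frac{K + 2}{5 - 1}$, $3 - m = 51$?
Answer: $- \frac{4581}{4} \approx -1145.3$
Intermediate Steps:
$m = -48$ ($m = 3 - 51 = -48$)
$l{\left(K \right)} = \frac{1}{16} + \frac{K}{32}$ ($l{\left(K \right)} = \frac{\left(K + 2\right) \frac{1}{5 - 1}}{8} = \frac{\left(2 + K\right) \frac{1}{4}}{8} = \frac{\frac{1}{2} + \frac{K}{4}}{8} = \frac{1}{16} + \frac{K}{32}$)
$\left(m + l{\left(7 \right)}\right) 24 = \left(-48 + \left(\frac{1}{16} + \frac{1}{32} \cdot 7\right)\right) 24 = \left(-48 + \left(\frac{1}{16} + \frac{7}{32}\right)\right) 24 = \left(-48 + \frac{9}{32}\right) 24 = \left(- \frac{1527}{32}\right) 24 = - \frac{4581}{4}$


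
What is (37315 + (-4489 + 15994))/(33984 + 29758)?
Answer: 24410/31871 ≈ 0.76590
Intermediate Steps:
(37315 + (-4489 + 15994))/(33984 + 29758) = (37315 + 11505)/63742 = 48820*(1/63742) = 24410/31871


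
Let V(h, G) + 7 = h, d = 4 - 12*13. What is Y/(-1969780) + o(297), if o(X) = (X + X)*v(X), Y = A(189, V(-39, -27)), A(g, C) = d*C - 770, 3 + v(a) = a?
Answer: 171997246929/984890 ≈ 1.7464e+5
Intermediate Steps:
d = -152 (d = 4 - 156 = -152)
V(h, G) = -7 + h
v(a) = -3 + a
A(g, C) = -770 - 152*C (A(g, C) = -152*C - 770 = -770 - 152*C)
Y = 6222 (Y = -770 - 152*(-7 - 39) = -770 - 152*(-46) = -770 + 6992 = 6222)
o(X) = 2*X*(-3 + X) (o(X) = (X + X)*(-3 + X) = (2*X)*(-3 + X) = 2*X*(-3 + X))
Y/(-1969780) + o(297) = 6222/(-1969780) + 2*297*(-3 + 297) = 6222*(-1/1969780) + 2*297*294 = -3111/984890 + 174636 = 171997246929/984890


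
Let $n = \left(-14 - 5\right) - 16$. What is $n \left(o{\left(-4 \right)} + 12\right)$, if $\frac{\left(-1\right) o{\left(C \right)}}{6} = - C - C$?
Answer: $1260$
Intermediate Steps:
$o{\left(C \right)} = 12 C$ ($o{\left(C \right)} = - 6 \left(- C - C\right) = - 6 \left(- 2 C\right) = 12 C$)
$n = -35$ ($n = -19 - 16 = -35$)
$n \left(o{\left(-4 \right)} + 12\right) = - 35 \left(12 \left(-4\right) + 12\right) = - 35 \left(-48 + 12\right) = \left(-35\right) \left(-36\right) = 1260$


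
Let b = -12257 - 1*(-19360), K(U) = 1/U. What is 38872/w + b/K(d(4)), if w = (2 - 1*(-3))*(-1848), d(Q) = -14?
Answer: -114860369/1155 ≈ -99446.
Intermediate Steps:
b = 7103 (b = -12257 + 19360 = 7103)
w = -9240 (w = (2 + 3)*(-1848) = 5*(-1848) = -9240)
38872/w + b/K(d(4)) = 38872/(-9240) + 7103/(1/(-14)) = 38872*(-1/9240) + 7103/(-1/14) = -4859/1155 + 7103*(-14) = -4859/1155 - 99442 = -114860369/1155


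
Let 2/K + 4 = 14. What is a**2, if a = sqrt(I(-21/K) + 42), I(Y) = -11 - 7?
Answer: 24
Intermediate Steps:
K = 1/5 (K = 2/(-4 + 14) = 2/10 = 2*(1/10) = 1/5 ≈ 0.20000)
I(Y) = -18
a = 2*sqrt(6) (a = sqrt(-18 + 42) = sqrt(24) = 2*sqrt(6) ≈ 4.8990)
a**2 = (2*sqrt(6))**2 = 24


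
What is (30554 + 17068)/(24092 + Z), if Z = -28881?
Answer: -47622/4789 ≈ -9.9440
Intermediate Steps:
(30554 + 17068)/(24092 + Z) = (30554 + 17068)/(24092 - 28881) = 47622/(-4789) = 47622*(-1/4789) = -47622/4789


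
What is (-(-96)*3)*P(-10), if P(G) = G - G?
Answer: 0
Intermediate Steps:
P(G) = 0
(-(-96)*3)*P(-10) = -(-96)*3*0 = -96*(-3)*0 = 288*0 = 0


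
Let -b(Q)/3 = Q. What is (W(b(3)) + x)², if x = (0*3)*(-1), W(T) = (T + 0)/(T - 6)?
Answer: 9/25 ≈ 0.36000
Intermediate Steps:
b(Q) = -3*Q
W(T) = T/(-6 + T)
x = 0 (x = 0*(-1) = 0)
(W(b(3)) + x)² = ((-3*3)/(-6 - 3*3) + 0)² = (-9/(-6 - 9) + 0)² = (-9/(-15) + 0)² = (-9*(-1/15) + 0)² = (⅗ + 0)² = (⅗)² = 9/25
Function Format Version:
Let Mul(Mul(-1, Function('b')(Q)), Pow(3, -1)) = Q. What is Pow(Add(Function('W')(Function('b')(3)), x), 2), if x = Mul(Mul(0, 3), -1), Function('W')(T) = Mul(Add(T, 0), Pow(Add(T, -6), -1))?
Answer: Rational(9, 25) ≈ 0.36000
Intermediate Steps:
Function('b')(Q) = Mul(-3, Q)
Function('W')(T) = Mul(T, Pow(Add(-6, T), -1))
x = 0 (x = Mul(0, -1) = 0)
Pow(Add(Function('W')(Function('b')(3)), x), 2) = Pow(Add(Mul(Mul(-3, 3), Pow(Add(-6, Mul(-3, 3)), -1)), 0), 2) = Pow(Add(Mul(-9, Pow(Add(-6, -9), -1)), 0), 2) = Pow(Add(Mul(-9, Pow(-15, -1)), 0), 2) = Pow(Add(Mul(-9, Rational(-1, 15)), 0), 2) = Pow(Add(Rational(3, 5), 0), 2) = Pow(Rational(3, 5), 2) = Rational(9, 25)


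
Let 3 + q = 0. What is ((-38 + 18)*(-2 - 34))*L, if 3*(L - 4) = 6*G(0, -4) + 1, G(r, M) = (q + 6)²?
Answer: 16080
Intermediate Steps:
q = -3 (q = -3 + 0 = -3)
G(r, M) = 9 (G(r, M) = (-3 + 6)² = 3² = 9)
L = 67/3 (L = 4 + (6*9 + 1)/3 = 4 + (54 + 1)/3 = 4 + (⅓)*55 = 4 + 55/3 = 67/3 ≈ 22.333)
((-38 + 18)*(-2 - 34))*L = ((-38 + 18)*(-2 - 34))*(67/3) = -20*(-36)*(67/3) = 720*(67/3) = 16080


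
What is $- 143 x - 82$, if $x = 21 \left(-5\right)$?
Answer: $14933$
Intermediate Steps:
$x = -105$
$- 143 x - 82 = \left(-143\right) \left(-105\right) - 82 = 15015 - 82 = 14933$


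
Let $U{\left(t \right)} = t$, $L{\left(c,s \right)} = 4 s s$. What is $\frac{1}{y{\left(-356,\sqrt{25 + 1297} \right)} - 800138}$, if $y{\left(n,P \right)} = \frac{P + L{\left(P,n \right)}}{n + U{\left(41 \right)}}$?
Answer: $- \frac{39776690205}{31890855805785037} + \frac{315 \sqrt{1322}}{63781711611570074} \approx -1.2473 \cdot 10^{-6}$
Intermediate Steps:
$L{\left(c,s \right)} = 4 s^{2}$
$y{\left(n,P \right)} = \frac{P + 4 n^{2}}{41 + n}$ ($y{\left(n,P \right)} = \frac{P + 4 n^{2}}{n + 41} = \frac{P + 4 n^{2}}{41 + n}$)
$\frac{1}{y{\left(-356,\sqrt{25 + 1297} \right)} - 800138} = \frac{1}{\frac{\sqrt{25 + 1297} + 4 \left(-356\right)^{2}}{41 - 356} - 800138} = \frac{1}{\frac{\sqrt{1322} + 4 \cdot 126736}{-315} - 800138} = \frac{1}{- \frac{\sqrt{1322} + 506944}{315} - 800138} = \frac{1}{- \frac{506944 + \sqrt{1322}}{315} - 800138} = \frac{1}{\left(- \frac{506944}{315} - \frac{\sqrt{1322}}{315}\right) - 800138} = \frac{1}{- \frac{252550414}{315} - \frac{\sqrt{1322}}{315}}$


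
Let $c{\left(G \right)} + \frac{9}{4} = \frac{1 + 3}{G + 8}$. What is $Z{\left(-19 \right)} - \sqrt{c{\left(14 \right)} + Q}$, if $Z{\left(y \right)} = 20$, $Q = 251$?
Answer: $20 - \frac{3 \sqrt{13387}}{22} \approx 4.2224$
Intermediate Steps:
$c{\left(G \right)} = - \frac{9}{4} + \frac{4}{8 + G}$ ($c{\left(G \right)} = - \frac{9}{4} + \frac{1 + 3}{G + 8} = - \frac{9}{4} + \frac{4}{8 + G}$)
$Z{\left(-19 \right)} - \sqrt{c{\left(14 \right)} + Q} = 20 - \sqrt{\frac{-56 - 126}{4 \left(8 + 14\right)} + 251} = 20 - \sqrt{\frac{-56 - 126}{4 \cdot 22} + 251} = 20 - \sqrt{\frac{1}{4} \cdot \frac{1}{22} \left(-182\right) + 251} = 20 - \sqrt{- \frac{91}{44} + 251} = 20 - \sqrt{\frac{10953}{44}} = 20 - \frac{3 \sqrt{13387}}{22}$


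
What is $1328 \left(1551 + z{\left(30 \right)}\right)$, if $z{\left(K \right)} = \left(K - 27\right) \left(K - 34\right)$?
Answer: $2043792$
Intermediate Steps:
$z{\left(K \right)} = \left(-34 + K\right) \left(-27 + K\right)$ ($z{\left(K \right)} = \left(-27 + K\right) \left(-34 + K\right) = \left(-34 + K\right) \left(-27 + K\right)$)
$1328 \left(1551 + z{\left(30 \right)}\right) = 1328 \left(1551 + \left(918 + 30^{2} - 1830\right)\right) = 1328 \left(1551 + \left(918 + 900 - 1830\right)\right) = 1328 \left(1551 - 12\right) = 1328 \cdot 1539 = 2043792$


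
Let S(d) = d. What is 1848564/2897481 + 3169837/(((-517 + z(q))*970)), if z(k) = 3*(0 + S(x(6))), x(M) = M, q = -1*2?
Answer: -2763260682559/467489242810 ≈ -5.9109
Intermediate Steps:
q = -2
z(k) = 18 (z(k) = 3*(0 + 6) = 3*6 = 18)
1848564/2897481 + 3169837/(((-517 + z(q))*970)) = 1848564/2897481 + 3169837/(((-517 + 18)*970)) = 1848564*(1/2897481) + 3169837/((-499*970)) = 616188/965827 + 3169837/(-484030) = 616188/965827 + 3169837*(-1/484030) = 616188/965827 - 3169837/484030 = -2763260682559/467489242810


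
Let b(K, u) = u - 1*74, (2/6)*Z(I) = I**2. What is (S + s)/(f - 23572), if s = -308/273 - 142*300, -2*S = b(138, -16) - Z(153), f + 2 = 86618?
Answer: -580525/4917432 ≈ -0.11805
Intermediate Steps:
Z(I) = 3*I**2
f = 86616 (f = -2 + 86618 = 86616)
b(K, u) = -74 + u (b(K, u) = u - 74 = -74 + u)
S = 70317/2 (S = -((-74 - 16) - 3*153**2)/2 = -(-90 - 3*23409)/2 = -(-90 - 1*70227)/2 = -(-90 - 70227)/2 = -1/2*(-70317) = 70317/2 ≈ 35159.)
s = -1661444/39 (s = -308*1/273 - 42600 = -44/39 - 42600 = -1661444/39 ≈ -42601.)
(S + s)/(f - 23572) = (70317/2 - 1661444/39)/(86616 - 23572) = -580525/78/63044 = -580525/78*1/63044 = -580525/4917432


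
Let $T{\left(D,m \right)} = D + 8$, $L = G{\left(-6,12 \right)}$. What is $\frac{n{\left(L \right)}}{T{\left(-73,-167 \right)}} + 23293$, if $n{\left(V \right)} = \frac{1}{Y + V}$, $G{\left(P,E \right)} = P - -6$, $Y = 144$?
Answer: $\frac{218022479}{9360} \approx 23293.0$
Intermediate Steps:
$G{\left(P,E \right)} = 6 + P$ ($G{\left(P,E \right)} = P + 6 = 6 + P$)
$L = 0$ ($L = 6 - 6 = 0$)
$T{\left(D,m \right)} = 8 + D$
$n{\left(V \right)} = \frac{1}{144 + V}$
$\frac{n{\left(L \right)}}{T{\left(-73,-167 \right)}} + 23293 = \frac{1}{\left(144 + 0\right) \left(8 - 73\right)} + 23293 = \frac{1}{144 \left(-65\right)} + 23293 = \frac{1}{144} \left(- \frac{1}{65}\right) + 23293 = - \frac{1}{9360} + 23293 = \frac{218022479}{9360}$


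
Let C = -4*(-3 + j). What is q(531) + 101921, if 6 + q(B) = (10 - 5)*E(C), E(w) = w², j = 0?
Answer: 102635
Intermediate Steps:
C = 12 (C = -4*(-3 + 0) = -4*(-3) = 12)
q(B) = 714 (q(B) = -6 + (10 - 5)*12² = -6 + 5*144 = -6 + 720 = 714)
q(531) + 101921 = 714 + 101921 = 102635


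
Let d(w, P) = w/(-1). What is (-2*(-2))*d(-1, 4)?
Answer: 4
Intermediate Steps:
d(w, P) = -w (d(w, P) = w*(-1) = -w)
(-2*(-2))*d(-1, 4) = (-2*(-2))*(-1*(-1)) = 4*1 = 4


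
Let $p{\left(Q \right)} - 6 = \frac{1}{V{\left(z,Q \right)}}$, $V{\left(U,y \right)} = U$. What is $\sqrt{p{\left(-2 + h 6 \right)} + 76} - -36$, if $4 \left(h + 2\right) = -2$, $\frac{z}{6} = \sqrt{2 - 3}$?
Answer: $36 + \frac{\sqrt{2952 - 6 i}}{6} \approx 45.055 - 0.0092026 i$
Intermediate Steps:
$z = 6 i$ ($z = 6 \sqrt{2 - 3} = 6 \sqrt{-1} = 6 i \approx 6.0 i$)
$h = - \frac{5}{2}$ ($h = -2 + \frac{1}{4} \left(-2\right) = -2 - \frac{1}{2} = - \frac{5}{2} \approx -2.5$)
$p{\left(Q \right)} = 6 - \frac{i}{6}$ ($p{\left(Q \right)} = 6 + \frac{1}{6 i} = 6 - \frac{i}{6}$)
$\sqrt{p{\left(-2 + h 6 \right)} + 76} - -36 = \sqrt{\left(6 - \frac{i}{6}\right) + 76} - -36 = \sqrt{82 - \frac{i}{6}} + 36 = 36 + \sqrt{82 - \frac{i}{6}}$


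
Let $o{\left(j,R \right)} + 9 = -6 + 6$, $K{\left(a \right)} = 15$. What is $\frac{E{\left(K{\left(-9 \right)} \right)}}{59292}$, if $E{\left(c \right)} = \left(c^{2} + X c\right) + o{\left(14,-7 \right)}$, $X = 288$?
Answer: $\frac{14}{183} \approx 0.076503$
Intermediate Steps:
$o{\left(j,R \right)} = -9$ ($o{\left(j,R \right)} = -9 + \left(-6 + 6\right) = -9 + 0 = -9$)
$E{\left(c \right)} = -9 + c^{2} + 288 c$ ($E{\left(c \right)} = \left(c^{2} + 288 c\right) - 9 = -9 + c^{2} + 288 c$)
$\frac{E{\left(K{\left(-9 \right)} \right)}}{59292} = \frac{-9 + 15^{2} + 288 \cdot 15}{59292} = \left(-9 + 225 + 4320\right) \frac{1}{59292} = 4536 \cdot \frac{1}{59292} = \frac{14}{183}$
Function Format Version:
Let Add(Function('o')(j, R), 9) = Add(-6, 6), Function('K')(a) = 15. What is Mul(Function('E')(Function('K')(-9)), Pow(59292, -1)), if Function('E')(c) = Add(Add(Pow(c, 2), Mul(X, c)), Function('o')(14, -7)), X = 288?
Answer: Rational(14, 183) ≈ 0.076503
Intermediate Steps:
Function('o')(j, R) = -9 (Function('o')(j, R) = Add(-9, Add(-6, 6)) = Add(-9, 0) = -9)
Function('E')(c) = Add(-9, Pow(c, 2), Mul(288, c)) (Function('E')(c) = Add(Add(Pow(c, 2), Mul(288, c)), -9) = Add(-9, Pow(c, 2), Mul(288, c)))
Mul(Function('E')(Function('K')(-9)), Pow(59292, -1)) = Mul(Add(-9, Pow(15, 2), Mul(288, 15)), Pow(59292, -1)) = Mul(Add(-9, 225, 4320), Rational(1, 59292)) = Mul(4536, Rational(1, 59292)) = Rational(14, 183)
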